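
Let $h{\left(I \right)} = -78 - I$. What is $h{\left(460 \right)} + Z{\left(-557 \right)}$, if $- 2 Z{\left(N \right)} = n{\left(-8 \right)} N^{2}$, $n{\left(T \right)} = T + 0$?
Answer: $1240458$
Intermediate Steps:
$n{\left(T \right)} = T$
$Z{\left(N \right)} = 4 N^{2}$ ($Z{\left(N \right)} = - \frac{\left(-8\right) N^{2}}{2} = 4 N^{2}$)
$h{\left(460 \right)} + Z{\left(-557 \right)} = \left(-78 - 460\right) + 4 \left(-557\right)^{2} = \left(-78 - 460\right) + 4 \cdot 310249 = -538 + 1240996 = 1240458$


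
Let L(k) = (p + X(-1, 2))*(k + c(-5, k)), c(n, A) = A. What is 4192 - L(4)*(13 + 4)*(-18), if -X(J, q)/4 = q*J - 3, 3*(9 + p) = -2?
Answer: 29488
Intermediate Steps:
p = -29/3 (p = -9 + (⅓)*(-2) = -9 - ⅔ = -29/3 ≈ -9.6667)
X(J, q) = 12 - 4*J*q (X(J, q) = -4*(q*J - 3) = -4*(J*q - 3) = -4*(-3 + J*q) = 12 - 4*J*q)
L(k) = 62*k/3 (L(k) = (-29/3 + (12 - 4*(-1)*2))*(k + k) = (-29/3 + (12 + 8))*(2*k) = (-29/3 + 20)*(2*k) = 31*(2*k)/3 = 62*k/3)
4192 - L(4)*(13 + 4)*(-18) = 4192 - (62/3)*4*(13 + 4)*(-18) = 4192 - 248*17*(-18)/3 = 4192 - 248*(-306)/3 = 4192 - 1*(-25296) = 4192 + 25296 = 29488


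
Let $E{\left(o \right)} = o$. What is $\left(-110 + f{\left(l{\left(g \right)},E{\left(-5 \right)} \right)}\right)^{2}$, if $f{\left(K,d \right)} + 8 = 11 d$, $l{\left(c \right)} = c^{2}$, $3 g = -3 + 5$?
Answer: $29929$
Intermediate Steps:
$g = \frac{2}{3}$ ($g = \frac{-3 + 5}{3} = \frac{1}{3} \cdot 2 = \frac{2}{3} \approx 0.66667$)
$f{\left(K,d \right)} = -8 + 11 d$
$\left(-110 + f{\left(l{\left(g \right)},E{\left(-5 \right)} \right)}\right)^{2} = \left(-110 + \left(-8 + 11 \left(-5\right)\right)\right)^{2} = \left(-110 - 63\right)^{2} = \left(-173\right)^{2} = 29929$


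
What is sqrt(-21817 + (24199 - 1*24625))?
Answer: I*sqrt(22243) ≈ 149.14*I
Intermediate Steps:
sqrt(-21817 + (24199 - 1*24625)) = sqrt(-21817 + (24199 - 24625)) = sqrt(-21817 - 426) = sqrt(-22243) = I*sqrt(22243)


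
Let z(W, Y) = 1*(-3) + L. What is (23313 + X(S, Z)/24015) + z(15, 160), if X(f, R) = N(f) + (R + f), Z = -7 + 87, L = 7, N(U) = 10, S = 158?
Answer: 559958003/24015 ≈ 23317.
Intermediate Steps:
Z = 80
X(f, R) = 10 + R + f (X(f, R) = 10 + (R + f) = 10 + R + f)
z(W, Y) = 4 (z(W, Y) = 1*(-3) + 7 = -3 + 7 = 4)
(23313 + X(S, Z)/24015) + z(15, 160) = (23313 + (10 + 80 + 158)/24015) + 4 = (23313 + 248*(1/24015)) + 4 = (23313 + 248/24015) + 4 = 559861943/24015 + 4 = 559958003/24015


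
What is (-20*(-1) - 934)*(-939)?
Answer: 858246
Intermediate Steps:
(-20*(-1) - 934)*(-939) = (20 - 934)*(-939) = -914*(-939) = 858246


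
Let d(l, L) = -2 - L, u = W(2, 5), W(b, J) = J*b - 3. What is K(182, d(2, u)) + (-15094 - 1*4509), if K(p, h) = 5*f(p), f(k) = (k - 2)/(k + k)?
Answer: -1783648/91 ≈ -19601.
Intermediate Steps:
W(b, J) = -3 + J*b
u = 7 (u = -3 + 5*2 = -3 + 10 = 7)
f(k) = (-2 + k)/(2*k) (f(k) = (-2 + k)/((2*k)) = (-2 + k)*(1/(2*k)) = (-2 + k)/(2*k))
K(p, h) = 5*(-2 + p)/(2*p) (K(p, h) = 5*((-2 + p)/(2*p)) = 5*(-2 + p)/(2*p))
K(182, d(2, u)) + (-15094 - 1*4509) = (5/2 - 5/182) + (-15094 - 1*4509) = (5/2 - 5*1/182) + (-15094 - 4509) = (5/2 - 5/182) - 19603 = 225/91 - 19603 = -1783648/91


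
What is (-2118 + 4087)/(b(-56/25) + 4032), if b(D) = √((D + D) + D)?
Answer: 1181400/2419201 - 9845*I*√42/203212884 ≈ 0.48834 - 0.00031397*I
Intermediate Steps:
b(D) = √3*√D (b(D) = √(2*D + D) = √(3*D) = √3*√D)
(-2118 + 4087)/(b(-56/25) + 4032) = (-2118 + 4087)/(√3*√(-56/25) + 4032) = 1969/(√3*√(-56*1/25) + 4032) = 1969/(√3*√(-56/25) + 4032) = 1969/(√3*(2*I*√14/5) + 4032) = 1969/(2*I*√42/5 + 4032) = 1969/(4032 + 2*I*√42/5)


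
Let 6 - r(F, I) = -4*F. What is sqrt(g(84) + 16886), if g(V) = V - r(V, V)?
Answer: 2*sqrt(4157) ≈ 128.95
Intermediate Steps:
r(F, I) = 6 + 4*F (r(F, I) = 6 - (-4)*F = 6 + 4*F)
g(V) = -6 - 3*V (g(V) = V - (6 + 4*V) = V + (-6 - 4*V) = -6 - 3*V)
sqrt(g(84) + 16886) = sqrt((-6 - 3*84) + 16886) = sqrt((-6 - 252) + 16886) = sqrt(-258 + 16886) = sqrt(16628) = 2*sqrt(4157)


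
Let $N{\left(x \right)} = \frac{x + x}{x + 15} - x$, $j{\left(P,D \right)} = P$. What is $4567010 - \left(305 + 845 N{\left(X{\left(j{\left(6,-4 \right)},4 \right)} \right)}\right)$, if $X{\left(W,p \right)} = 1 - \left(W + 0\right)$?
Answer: $4563325$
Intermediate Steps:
$X{\left(W,p \right)} = 1 - W$
$N{\left(x \right)} = - x + \frac{2 x}{15 + x}$ ($N{\left(x \right)} = \frac{2 x}{15 + x} - x = - x + \frac{2 x}{15 + x}$)
$4567010 - \left(305 + 845 N{\left(X{\left(j{\left(6,-4 \right)},4 \right)} \right)}\right) = 4567010 - \left(305 + 845 \left(- \frac{\left(1 - 6\right) \left(13 + \left(1 - 6\right)\right)}{15 + \left(1 - 6\right)}\right)\right) = 4567010 - \left(305 + 845 \left(\left(-1\right) \left(-5\right) \frac{1}{15 - 5} \left(13 - 5\right)\right)\right) = 4567010 - \left(305 + 845 \left(\left(-1\right) \left(-5\right) \frac{1}{10} \cdot 8\right)\right) = 4567010 - 3685 = 4563325$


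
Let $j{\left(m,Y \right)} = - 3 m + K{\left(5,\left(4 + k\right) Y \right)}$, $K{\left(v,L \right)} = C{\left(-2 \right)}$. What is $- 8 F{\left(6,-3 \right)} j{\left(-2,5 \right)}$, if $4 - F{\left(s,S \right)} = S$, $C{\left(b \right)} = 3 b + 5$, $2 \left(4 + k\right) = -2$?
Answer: $-280$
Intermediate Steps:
$k = -5$ ($k = -4 + \frac{1}{2} \left(-2\right) = -4 - 1 = -5$)
$C{\left(b \right)} = 5 + 3 b$
$K{\left(v,L \right)} = -1$ ($K{\left(v,L \right)} = 5 + 3 \left(-2\right) = 5 - 6 = -1$)
$F{\left(s,S \right)} = 4 - S$
$j{\left(m,Y \right)} = -1 - 3 m$ ($j{\left(m,Y \right)} = - 3 m - 1 = -1 - 3 m$)
$- 8 F{\left(6,-3 \right)} j{\left(-2,5 \right)} = - 8 \left(4 - -3\right) \left(-1 - -6\right) = - 8 \left(4 + 3\right) \left(-1 + 6\right) = \left(-8\right) 7 \cdot 5 = \left(-56\right) 5 = -280$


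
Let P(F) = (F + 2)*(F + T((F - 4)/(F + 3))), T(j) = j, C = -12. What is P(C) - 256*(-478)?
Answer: 1102232/9 ≈ 1.2247e+5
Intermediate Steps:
P(F) = (2 + F)*(F + (-4 + F)/(3 + F)) (P(F) = (F + 2)*(F + (F - 4)/(F + 3)) = (2 + F)*(F + (-4 + F)/(3 + F)))
P(C) - 256*(-478) = (-8 + (-12)**3 + 4*(-12) + 6*(-12)**2)/(3 - 12) - 256*(-478) = (-8 - 1728 - 48 + 6*144)/(-9) + 122368 = -(-8 - 1728 - 48 + 864)/9 + 122368 = -1/9*(-920) + 122368 = 920/9 + 122368 = 1102232/9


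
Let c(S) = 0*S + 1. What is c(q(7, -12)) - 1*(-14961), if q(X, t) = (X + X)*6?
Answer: 14962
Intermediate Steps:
q(X, t) = 12*X (q(X, t) = (2*X)*6 = 12*X)
c(S) = 1 (c(S) = 0 + 1 = 1)
c(q(7, -12)) - 1*(-14961) = 1 - 1*(-14961) = 1 + 14961 = 14962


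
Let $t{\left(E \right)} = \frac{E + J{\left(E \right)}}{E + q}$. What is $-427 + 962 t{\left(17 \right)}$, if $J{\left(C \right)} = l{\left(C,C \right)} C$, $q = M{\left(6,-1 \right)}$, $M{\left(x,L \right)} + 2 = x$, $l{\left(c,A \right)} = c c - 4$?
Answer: $\frac{4668277}{21} \approx 2.223 \cdot 10^{5}$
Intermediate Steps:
$l{\left(c,A \right)} = -4 + c^{2}$ ($l{\left(c,A \right)} = c^{2} - 4 = -4 + c^{2}$)
$M{\left(x,L \right)} = -2 + x$
$q = 4$ ($q = -2 + 6 = 4$)
$J{\left(C \right)} = C \left(-4 + C^{2}\right)$ ($J{\left(C \right)} = \left(-4 + C^{2}\right) C = C \left(-4 + C^{2}\right)$)
$t{\left(E \right)} = \frac{E + E \left(-4 + E^{2}\right)}{4 + E}$ ($t{\left(E \right)} = \frac{E + E \left(-4 + E^{2}\right)}{E + 4} = \frac{E + E \left(-4 + E^{2}\right)}{4 + E}$)
$-427 + 962 t{\left(17 \right)} = -427 + 962 \frac{17 \left(-3 + 17^{2}\right)}{4 + 17} = -427 + 962 \frac{17 \left(-3 + 289\right)}{21} = -427 + 962 \cdot 17 \cdot \frac{1}{21} \cdot 286 = -427 + 962 \cdot \frac{4862}{21} = -427 + \frac{4677244}{21} = \frac{4668277}{21}$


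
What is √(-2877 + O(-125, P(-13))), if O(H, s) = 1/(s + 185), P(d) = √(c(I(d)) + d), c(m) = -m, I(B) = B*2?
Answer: √(-532244 - 2877*√13)/√(185 + √13) ≈ 53.638*I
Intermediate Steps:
I(B) = 2*B
P(d) = √(-d) (P(d) = √(-2*d + d) = √(-d))
O(H, s) = 1/(185 + s)
√(-2877 + O(-125, P(-13))) = √(-2877 + 1/(185 + √(-1*(-13)))) = √(-2877 + 1/(185 + √13))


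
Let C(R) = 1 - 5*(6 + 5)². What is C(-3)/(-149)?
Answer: 604/149 ≈ 4.0537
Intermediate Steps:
C(R) = -604 (C(R) = 1 - 5*11² = 1 - 5*121 = 1 - 605 = -604)
C(-3)/(-149) = -604/(-149) = -604*(-1/149) = 604/149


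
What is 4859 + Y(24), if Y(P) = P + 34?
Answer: 4917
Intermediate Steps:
Y(P) = 34 + P
4859 + Y(24) = 4859 + (34 + 24) = 4859 + 58 = 4917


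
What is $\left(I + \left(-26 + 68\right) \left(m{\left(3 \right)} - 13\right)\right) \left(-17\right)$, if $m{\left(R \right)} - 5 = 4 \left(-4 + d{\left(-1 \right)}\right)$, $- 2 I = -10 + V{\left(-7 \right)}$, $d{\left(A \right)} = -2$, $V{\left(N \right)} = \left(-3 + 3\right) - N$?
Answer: $\frac{45645}{2} \approx 22823.0$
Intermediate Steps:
$V{\left(N \right)} = - N$ ($V{\left(N \right)} = 0 - N = - N$)
$I = \frac{3}{2}$ ($I = - \frac{-10 - -7}{2} = - \frac{-10 + 7}{2} = \left(- \frac{1}{2}\right) \left(-3\right) = \frac{3}{2} \approx 1.5$)
$m{\left(R \right)} = -19$ ($m{\left(R \right)} = 5 + 4 \left(-4 - 2\right) = 5 + 4 \left(-6\right) = 5 - 24 = -19$)
$\left(I + \left(-26 + 68\right) \left(m{\left(3 \right)} - 13\right)\right) \left(-17\right) = \left(\frac{3}{2} + \left(-26 + 68\right) \left(-19 - 13\right)\right) \left(-17\right) = \left(\frac{3}{2} + 42 \left(-32\right)\right) \left(-17\right) = \left(\frac{3}{2} - 1344\right) \left(-17\right) = \left(- \frac{2685}{2}\right) \left(-17\right) = \frac{45645}{2}$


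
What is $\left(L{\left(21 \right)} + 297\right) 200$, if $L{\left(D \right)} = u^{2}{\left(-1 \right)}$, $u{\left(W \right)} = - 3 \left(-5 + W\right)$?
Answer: $124200$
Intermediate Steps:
$u{\left(W \right)} = 15 - 3 W$
$L{\left(D \right)} = 324$ ($L{\left(D \right)} = \left(15 - -3\right)^{2} = \left(15 + 3\right)^{2} = 18^{2} = 324$)
$\left(L{\left(21 \right)} + 297\right) 200 = \left(324 + 297\right) 200 = 621 \cdot 200 = 124200$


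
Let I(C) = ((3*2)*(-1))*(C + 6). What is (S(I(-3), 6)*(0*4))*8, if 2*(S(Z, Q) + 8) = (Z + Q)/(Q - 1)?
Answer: 0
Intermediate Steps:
I(C) = -36 - 6*C (I(C) = (6*(-1))*(6 + C) = -6*(6 + C) = -36 - 6*C)
S(Z, Q) = -8 + (Q + Z)/(2*(-1 + Q)) (S(Z, Q) = -8 + ((Z + Q)/(Q - 1))/2 = -8 + ((Q + Z)/(-1 + Q))/2 = -8 + (Q + Z)/(2*(-1 + Q)))
(S(I(-3), 6)*(0*4))*8 = (((16 + (-36 - 6*(-3)) - 15*6)/(2*(-1 + 6)))*(0*4))*8 = (((1/2)*(16 + (-36 + 18) - 90)/5)*0)*8 = (((1/2)*(1/5)*(16 - 18 - 90))*0)*8 = (((1/2)*(1/5)*(-92))*0)*8 = -46/5*0*8 = 0*8 = 0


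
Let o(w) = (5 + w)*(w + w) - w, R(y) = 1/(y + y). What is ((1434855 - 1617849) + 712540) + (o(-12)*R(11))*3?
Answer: 5825276/11 ≈ 5.2957e+5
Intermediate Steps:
R(y) = 1/(2*y)
o(w) = -w + 2*w*(5 + w) (o(w) = (5 + w)*(2*w) - w = 2*w*(5 + w) - w = -w + 2*w*(5 + w))
((1434855 - 1617849) + 712540) + (o(-12)*R(11))*3 = ((1434855 - 1617849) + 712540) + ((-12*(9 + 2*(-12)))*((½)/11))*3 = (-182994 + 712540) + ((-12*(9 - 24))*((½)*(1/11)))*3 = 529546 + (-12*(-15)*(1/22))*3 = 529546 + (180*(1/22))*3 = 529546 + (90/11)*3 = 529546 + 270/11 = 5825276/11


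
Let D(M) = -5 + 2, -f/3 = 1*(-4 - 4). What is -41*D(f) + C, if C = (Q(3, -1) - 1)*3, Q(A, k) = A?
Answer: 129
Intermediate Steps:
f = 24 (f = -3*(-4 - 4) = -3*(-8) = 24)
D(M) = -3
C = 6 (C = (3 - 1)*3 = 2*3 = 6)
-41*D(f) + C = -41*(-3) + 6 = 123 + 6 = 129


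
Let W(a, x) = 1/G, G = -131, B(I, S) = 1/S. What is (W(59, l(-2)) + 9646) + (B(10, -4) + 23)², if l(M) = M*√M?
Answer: 21302811/2096 ≈ 10164.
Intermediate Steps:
l(M) = M^(3/2)
W(a, x) = -1/131 (W(a, x) = 1/(-131) = -1/131)
(W(59, l(-2)) + 9646) + (B(10, -4) + 23)² = (-1/131 + 9646) + (1/(-4) + 23)² = 1263625/131 + (-¼ + 23)² = 1263625/131 + (91/4)² = 1263625/131 + 8281/16 = 21302811/2096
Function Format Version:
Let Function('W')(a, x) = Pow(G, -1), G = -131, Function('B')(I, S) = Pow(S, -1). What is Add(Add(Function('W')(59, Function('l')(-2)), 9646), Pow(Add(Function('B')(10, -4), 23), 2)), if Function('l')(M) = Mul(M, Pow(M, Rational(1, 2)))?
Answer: Rational(21302811, 2096) ≈ 10164.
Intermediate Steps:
Function('l')(M) = Pow(M, Rational(3, 2))
Function('W')(a, x) = Rational(-1, 131) (Function('W')(a, x) = Pow(-131, -1) = Rational(-1, 131))
Add(Add(Function('W')(59, Function('l')(-2)), 9646), Pow(Add(Function('B')(10, -4), 23), 2)) = Add(Add(Rational(-1, 131), 9646), Pow(Add(Pow(-4, -1), 23), 2)) = Add(Rational(1263625, 131), Pow(Add(Rational(-1, 4), 23), 2)) = Add(Rational(1263625, 131), Pow(Rational(91, 4), 2)) = Add(Rational(1263625, 131), Rational(8281, 16)) = Rational(21302811, 2096)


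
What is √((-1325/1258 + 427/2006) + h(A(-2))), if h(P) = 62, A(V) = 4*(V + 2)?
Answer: √84230614034/37111 ≈ 7.8205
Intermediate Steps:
A(V) = 8 + 4*V (A(V) = 4*(2 + V) = 8 + 4*V)
√((-1325/1258 + 427/2006) + h(A(-2))) = √((-1325/1258 + 427/2006) + 62) = √(-31188/37111 + 62) = √(2269694/37111) = √84230614034/37111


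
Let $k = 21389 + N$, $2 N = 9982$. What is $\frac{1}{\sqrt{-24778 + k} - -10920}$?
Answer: $\frac{1820}{19874133} - \frac{\sqrt{178}}{39748266} \approx 9.1241 \cdot 10^{-5}$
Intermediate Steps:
$N = 4991$ ($N = \frac{1}{2} \cdot 9982 = 4991$)
$k = 26380$ ($k = 21389 + 4991 = 26380$)
$\frac{1}{\sqrt{-24778 + k} - -10920} = \frac{1}{\sqrt{-24778 + 26380} - -10920} = \frac{1}{\sqrt{1602} + 10920} = \frac{1}{3 \sqrt{178} + 10920} = \frac{1}{10920 + 3 \sqrt{178}}$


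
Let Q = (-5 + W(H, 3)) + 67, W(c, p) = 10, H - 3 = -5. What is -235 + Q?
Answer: -163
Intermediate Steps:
H = -2 (H = 3 - 5 = -2)
Q = 72 (Q = (-5 + 10) + 67 = 5 + 67 = 72)
-235 + Q = -235 + 72 = -163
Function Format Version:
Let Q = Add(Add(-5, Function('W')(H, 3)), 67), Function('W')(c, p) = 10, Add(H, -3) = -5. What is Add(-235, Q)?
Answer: -163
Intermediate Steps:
H = -2 (H = Add(3, -5) = -2)
Q = 72 (Q = Add(Add(-5, 10), 67) = Add(5, 67) = 72)
Add(-235, Q) = Add(-235, 72) = -163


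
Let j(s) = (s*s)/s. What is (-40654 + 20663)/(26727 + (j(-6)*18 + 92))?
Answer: -19991/26711 ≈ -0.74842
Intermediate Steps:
j(s) = s (j(s) = s²/s = s)
(-40654 + 20663)/(26727 + (j(-6)*18 + 92)) = (-40654 + 20663)/(26727 + (-6*18 + 92)) = -19991/(26727 + (-108 + 92)) = -19991/(26727 - 16) = -19991/26711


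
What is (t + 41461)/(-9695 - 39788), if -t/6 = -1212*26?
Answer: -230533/49483 ≈ -4.6588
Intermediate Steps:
t = 189072 (t = -(-7272)*26 = -6*(-31512) = 189072)
(t + 41461)/(-9695 - 39788) = (189072 + 41461)/(-9695 - 39788) = 230533/(-49483) = 230533*(-1/49483) = -230533/49483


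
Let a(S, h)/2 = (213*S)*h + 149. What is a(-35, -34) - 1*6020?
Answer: 501218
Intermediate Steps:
a(S, h) = 298 + 426*S*h (a(S, h) = 2*((213*S)*h + 149) = 2*(213*S*h + 149) = 2*(149 + 213*S*h) = 298 + 426*S*h)
a(-35, -34) - 1*6020 = (298 + 426*(-35)*(-34)) - 1*6020 = (298 + 506940) - 6020 = 507238 - 6020 = 501218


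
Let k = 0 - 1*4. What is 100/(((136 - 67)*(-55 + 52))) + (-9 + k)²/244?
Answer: 10583/50508 ≈ 0.20953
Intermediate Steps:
k = -4 (k = 0 - 4 = -4)
100/(((136 - 67)*(-55 + 52))) + (-9 + k)²/244 = 100/(((136 - 67)*(-55 + 52))) + (-9 - 4)²/244 = 100/((69*(-3))) + (-13)²*(1/244) = 100/(-207) + 169*(1/244) = 100*(-1/207) + 169/244 = -100/207 + 169/244 = 10583/50508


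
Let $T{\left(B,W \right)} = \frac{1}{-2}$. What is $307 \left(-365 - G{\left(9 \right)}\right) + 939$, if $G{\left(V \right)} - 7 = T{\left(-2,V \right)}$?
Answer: $- \frac{226223}{2} \approx -1.1311 \cdot 10^{5}$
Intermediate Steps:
$T{\left(B,W \right)} = - \frac{1}{2}$
$G{\left(V \right)} = \frac{13}{2}$ ($G{\left(V \right)} = 7 - \frac{1}{2} = \frac{13}{2}$)
$307 \left(-365 - G{\left(9 \right)}\right) + 939 = 307 \left(-365 - \frac{13}{2}\right) + 939 = 307 \left(- \frac{743}{2}\right) + 939 = - \frac{228101}{2} + 939 = - \frac{226223}{2}$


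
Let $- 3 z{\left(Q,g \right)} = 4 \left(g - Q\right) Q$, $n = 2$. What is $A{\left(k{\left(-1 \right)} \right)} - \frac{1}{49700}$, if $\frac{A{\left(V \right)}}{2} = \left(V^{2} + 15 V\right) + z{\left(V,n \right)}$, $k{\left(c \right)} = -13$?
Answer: $\frac{23259599}{49700} \approx 468.0$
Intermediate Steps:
$z{\left(Q,g \right)} = - \frac{Q \left(- 4 Q + 4 g\right)}{3}$ ($z{\left(Q,g \right)} = - \frac{4 \left(g - Q\right) Q}{3} = - \frac{\left(- 4 Q + 4 g\right) Q}{3} = - \frac{Q \left(- 4 Q + 4 g\right)}{3}$)
$A{\left(V \right)} = 2 V^{2} + 30 V + \frac{8 V \left(-2 + V\right)}{3}$ ($A{\left(V \right)} = 2 \left(\left(V^{2} + 15 V\right) + \frac{4 V \left(V - 2\right)}{3}\right) = 2 \left(\left(V^{2} + 15 V\right) + \frac{4 V \left(-2 + V\right)}{3}\right) = 2 \left(V^{2} + 15 V + \frac{4 V \left(-2 + V\right)}{3}\right) = 2 V^{2} + 30 V + \frac{8 V \left(-2 + V\right)}{3}$)
$A{\left(k{\left(-1 \right)} \right)} - \frac{1}{49700} = \frac{2}{3} \left(-13\right) \left(37 + 7 \left(-13\right)\right) - \frac{1}{49700} = \frac{2}{3} \left(-13\right) \left(37 - 91\right) - \frac{1}{49700} = \frac{2}{3} \left(-13\right) \left(-54\right) - \frac{1}{49700} = 468 - \frac{1}{49700} = \frac{23259599}{49700}$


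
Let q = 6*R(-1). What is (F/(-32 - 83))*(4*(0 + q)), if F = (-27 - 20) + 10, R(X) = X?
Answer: -888/115 ≈ -7.7217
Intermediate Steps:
F = -37 (F = -47 + 10 = -37)
q = -6 (q = 6*(-1) = -6)
(F/(-32 - 83))*(4*(0 + q)) = (-37/(-32 - 83))*(4*(0 - 6)) = (-37/(-115))*(4*(-6)) = -37*(-1/115)*(-24) = (37/115)*(-24) = -888/115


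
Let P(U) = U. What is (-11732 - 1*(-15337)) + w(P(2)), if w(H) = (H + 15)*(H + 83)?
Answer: 5050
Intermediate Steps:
w(H) = (15 + H)*(83 + H)
(-11732 - 1*(-15337)) + w(P(2)) = (-11732 - 1*(-15337)) + (1245 + 2**2 + 98*2) = (-11732 + 15337) + (1245 + 4 + 196) = 3605 + 1445 = 5050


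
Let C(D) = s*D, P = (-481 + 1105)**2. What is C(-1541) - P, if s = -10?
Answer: -373966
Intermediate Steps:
P = 389376 (P = 624**2 = 389376)
C(D) = -10*D
C(-1541) - P = -10*(-1541) - 1*389376 = 15410 - 389376 = -373966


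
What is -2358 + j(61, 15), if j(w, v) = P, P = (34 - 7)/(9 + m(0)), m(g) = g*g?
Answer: -2355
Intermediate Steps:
m(g) = g**2
P = 3 (P = (34 - 7)/(9 + 0**2) = 27/(9 + 0) = 27/9 = 27*(1/9) = 3)
j(w, v) = 3
-2358 + j(61, 15) = -2358 + 3 = -2355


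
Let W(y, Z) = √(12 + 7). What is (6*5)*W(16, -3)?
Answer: 30*√19 ≈ 130.77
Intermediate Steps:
W(y, Z) = √19
(6*5)*W(16, -3) = (6*5)*√19 = 30*√19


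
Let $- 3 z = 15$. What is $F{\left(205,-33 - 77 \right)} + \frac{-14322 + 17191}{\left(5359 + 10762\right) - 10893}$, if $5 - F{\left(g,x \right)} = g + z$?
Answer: $- \frac{1016591}{5228} \approx -194.45$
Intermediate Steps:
$z = -5$ ($z = \left(- \frac{1}{3}\right) 15 = -5$)
$F{\left(g,x \right)} = 10 - g$ ($F{\left(g,x \right)} = 5 - \left(g - 5\right) = 5 - \left(-5 + g\right) = 10 - g$)
$F{\left(205,-33 - 77 \right)} + \frac{-14322 + 17191}{\left(5359 + 10762\right) - 10893} = \left(10 - 205\right) + \frac{-14322 + 17191}{\left(5359 + 10762\right) - 10893} = \left(10 - 205\right) + \frac{2869}{16121 - 10893} = -195 + \frac{2869}{5228} = - \frac{1016591}{5228}$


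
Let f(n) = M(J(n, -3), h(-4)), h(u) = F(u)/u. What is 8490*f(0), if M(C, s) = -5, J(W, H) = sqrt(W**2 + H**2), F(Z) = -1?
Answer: -42450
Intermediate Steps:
J(W, H) = sqrt(H**2 + W**2)
h(u) = -1/u
f(n) = -5
8490*f(0) = 8490*(-5) = -42450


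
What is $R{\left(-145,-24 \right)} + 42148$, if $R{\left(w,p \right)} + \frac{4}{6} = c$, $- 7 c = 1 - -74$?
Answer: $\frac{884869}{21} \approx 42137.0$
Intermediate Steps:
$c = - \frac{75}{7}$ ($c = - \frac{1 - -74}{7} = - \frac{1 + 74}{7} = \left(- \frac{1}{7}\right) 75 = - \frac{75}{7} \approx -10.714$)
$R{\left(w,p \right)} = - \frac{239}{21}$ ($R{\left(w,p \right)} = - \frac{2}{3} - \frac{75}{7} = - \frac{239}{21}$)
$R{\left(-145,-24 \right)} + 42148 = - \frac{239}{21} + 42148 = \frac{884869}{21}$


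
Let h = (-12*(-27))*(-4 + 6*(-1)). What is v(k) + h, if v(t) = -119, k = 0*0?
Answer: -3359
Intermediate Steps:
k = 0
h = -3240 (h = 324*(-4 - 6) = 324*(-10) = -3240)
v(k) + h = -119 - 3240 = -3359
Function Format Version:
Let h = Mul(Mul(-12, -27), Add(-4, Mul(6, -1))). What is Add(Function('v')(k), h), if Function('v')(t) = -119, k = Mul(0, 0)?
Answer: -3359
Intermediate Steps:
k = 0
h = -3240 (h = Mul(324, Add(-4, -6)) = Mul(324, -10) = -3240)
Add(Function('v')(k), h) = Add(-119, -3240) = -3359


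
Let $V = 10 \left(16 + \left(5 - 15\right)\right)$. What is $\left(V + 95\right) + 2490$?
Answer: $2645$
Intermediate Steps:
$V = 60$ ($V = 10 \left(16 + \left(5 - 15\right)\right) = 10 \left(16 - 10\right) = 10 \cdot 6 = 60$)
$\left(V + 95\right) + 2490 = \left(60 + 95\right) + 2490 = 155 + 2490 = 2645$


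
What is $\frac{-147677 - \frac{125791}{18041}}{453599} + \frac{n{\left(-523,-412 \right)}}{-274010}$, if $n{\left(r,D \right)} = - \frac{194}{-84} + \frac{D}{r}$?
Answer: $- \frac{291584042246673859}{895544966887896108} \approx -0.32559$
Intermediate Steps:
$n{\left(r,D \right)} = \frac{97}{42} + \frac{D}{r}$ ($n{\left(r,D \right)} = \left(-194\right) \left(- \frac{1}{84}\right) + \frac{D}{r} = \frac{97}{42} + \frac{D}{r}$)
$\frac{-147677 - \frac{125791}{18041}}{453599} + \frac{n{\left(-523,-412 \right)}}{-274010} = \frac{-147677 - \frac{125791}{18041}}{453599} + \frac{\frac{97}{42} - \frac{412}{-523}}{-274010} = \left(-147677 - \frac{125791}{18041}\right) \frac{1}{453599} + \left(\frac{97}{42} - - \frac{412}{523}\right) \left(- \frac{1}{274010}\right) = \left(-147677 - \frac{125791}{18041}\right) \frac{1}{453599} + \left(\frac{97}{42} + \frac{412}{523}\right) \left(- \frac{1}{274010}\right) = \left(- \frac{2664366548}{18041}\right) \frac{1}{453599} + \frac{68035}{21966} \left(- \frac{1}{274010}\right) = - \frac{2664366548}{8183379559} - \frac{1237}{109434612} = - \frac{291584042246673859}{895544966887896108}$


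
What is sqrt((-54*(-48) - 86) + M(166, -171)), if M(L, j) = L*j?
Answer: 2*I*sqrt(6470) ≈ 160.87*I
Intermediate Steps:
sqrt((-54*(-48) - 86) + M(166, -171)) = sqrt((-54*(-48) - 86) + 166*(-171)) = sqrt((2592 - 86) - 28386) = sqrt(2506 - 28386) = sqrt(-25880) = 2*I*sqrt(6470)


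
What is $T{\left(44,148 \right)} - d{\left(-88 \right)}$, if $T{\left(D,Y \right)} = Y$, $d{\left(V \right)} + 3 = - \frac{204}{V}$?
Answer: $\frac{3271}{22} \approx 148.68$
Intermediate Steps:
$d{\left(V \right)} = -3 - \frac{204}{V}$
$T{\left(44,148 \right)} - d{\left(-88 \right)} = 148 - \left(-3 - \frac{204}{-88}\right) = 148 - \left(-3 - - \frac{51}{22}\right) = 148 - \left(-3 + \frac{51}{22}\right) = 148 - - \frac{15}{22} = 148 + \frac{15}{22} = \frac{3271}{22}$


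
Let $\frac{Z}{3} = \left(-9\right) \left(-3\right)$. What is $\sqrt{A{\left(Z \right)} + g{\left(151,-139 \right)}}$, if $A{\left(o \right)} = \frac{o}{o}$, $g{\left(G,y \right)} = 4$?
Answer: $\sqrt{5} \approx 2.2361$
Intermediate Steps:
$Z = 81$ ($Z = 3 \left(\left(-9\right) \left(-3\right)\right) = 3 \cdot 27 = 81$)
$A{\left(o \right)} = 1$
$\sqrt{A{\left(Z \right)} + g{\left(151,-139 \right)}} = \sqrt{1 + 4} = \sqrt{5}$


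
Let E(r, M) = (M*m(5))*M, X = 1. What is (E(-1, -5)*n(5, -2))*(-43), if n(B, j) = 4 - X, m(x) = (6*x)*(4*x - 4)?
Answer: -1548000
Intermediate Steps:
m(x) = 6*x*(-4 + 4*x) (m(x) = (6*x)*(-4 + 4*x) = 6*x*(-4 + 4*x))
n(B, j) = 3 (n(B, j) = 4 - 1*1 = 4 - 1 = 3)
E(r, M) = 480*M² (E(r, M) = (M*(24*5*(-1 + 5)))*M = (M*(24*5*4))*M = (M*480)*M = (480*M)*M = 480*M²)
(E(-1, -5)*n(5, -2))*(-43) = ((480*(-5)²)*3)*(-43) = ((480*25)*3)*(-43) = (12000*3)*(-43) = 36000*(-43) = -1548000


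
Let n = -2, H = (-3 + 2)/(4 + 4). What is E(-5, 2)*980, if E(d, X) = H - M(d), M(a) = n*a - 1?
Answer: -17885/2 ≈ -8942.5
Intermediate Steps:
H = -⅛ (H = -1/8 = -1*⅛ = -⅛ ≈ -0.12500)
M(a) = -1 - 2*a (M(a) = -2*a - 1 = -1 - 2*a)
E(d, X) = 7/8 + 2*d (E(d, X) = -⅛ - (-1 - 2*d) = -⅛ + (1 + 2*d) = 7/8 + 2*d)
E(-5, 2)*980 = (7/8 + 2*(-5))*980 = (7/8 - 10)*980 = -73/8*980 = -17885/2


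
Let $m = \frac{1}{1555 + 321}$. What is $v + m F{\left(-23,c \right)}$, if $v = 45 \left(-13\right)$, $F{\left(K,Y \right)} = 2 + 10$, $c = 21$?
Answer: $- \frac{274362}{469} \approx -584.99$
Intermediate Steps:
$F{\left(K,Y \right)} = 12$
$m = \frac{1}{1876} \approx 0.00053305$
$v = -585$
$v + m F{\left(-23,c \right)} = -585 + \frac{1}{1876} \cdot 12 = -585 + \frac{3}{469} = - \frac{274362}{469}$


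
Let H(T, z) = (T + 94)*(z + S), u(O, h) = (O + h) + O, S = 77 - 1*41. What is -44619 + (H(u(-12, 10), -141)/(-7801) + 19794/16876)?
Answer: -2936890361025/65824838 ≈ -44617.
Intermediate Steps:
S = 36 (S = 77 - 41 = 36)
u(O, h) = h + 2*O
H(T, z) = (36 + z)*(94 + T) (H(T, z) = (T + 94)*(z + 36) = (94 + T)*(36 + z) = (36 + z)*(94 + T))
-44619 + (H(u(-12, 10), -141)/(-7801) + 19794/16876) = -44619 + ((3384 + 36*(10 + 2*(-12)) + 94*(-141) + (10 + 2*(-12))*(-141))/(-7801) + 19794/16876) = -44619 + ((3384 + 36*(10 - 24) - 13254 + (10 - 24)*(-141))*(-1/7801) + 19794*(1/16876)) = -44619 + ((3384 + 36*(-14) - 13254 - 14*(-141))*(-1/7801) + 9897/8438) = -44619 + ((3384 - 504 - 13254 + 1974)*(-1/7801) + 9897/8438) = -44619 + (-8400*(-1/7801) + 9897/8438) = -44619 + (8400/7801 + 9897/8438) = -44619 + 148085697/65824838 = -2936890361025/65824838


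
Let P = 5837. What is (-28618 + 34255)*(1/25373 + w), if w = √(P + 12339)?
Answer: 5637/25373 + 90192*√71 ≈ 7.5997e+5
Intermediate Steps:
w = 16*√71 (w = √(5837 + 12339) = √18176 = 16*√71 ≈ 134.82)
(-28618 + 34255)*(1/25373 + w) = (-28618 + 34255)*(1/25373 + 16*√71) = 5637*(1/25373 + 16*√71) = 5637/25373 + 90192*√71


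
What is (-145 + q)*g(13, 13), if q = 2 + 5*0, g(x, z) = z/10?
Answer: -1859/10 ≈ -185.90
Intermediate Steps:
g(x, z) = z/10 (g(x, z) = z*(⅒) = z/10)
q = 2 (q = 2 + 0 = 2)
(-145 + q)*g(13, 13) = (-145 + 2)*((⅒)*13) = -143*13/10 = -1859/10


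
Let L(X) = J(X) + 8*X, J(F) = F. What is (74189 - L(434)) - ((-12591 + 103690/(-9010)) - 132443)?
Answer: 194010986/901 ≈ 2.1533e+5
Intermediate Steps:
L(X) = 9*X (L(X) = X + 8*X = 9*X)
(74189 - L(434)) - ((-12591 + 103690/(-9010)) - 132443) = (74189 - 9*434) - ((-12591 + 103690/(-9010)) - 132443) = (74189 - 1*3906) - ((-12591 + 103690*(-1/9010)) - 132443) = (74189 - 3906) - ((-12591 - 10369/901) - 132443) = 70283 - (-11354860/901 - 132443) = 70283 - 1*(-130686003/901) = 70283 + 130686003/901 = 194010986/901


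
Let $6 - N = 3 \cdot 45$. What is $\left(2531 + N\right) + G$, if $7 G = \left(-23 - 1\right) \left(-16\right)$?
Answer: $\frac{17198}{7} \approx 2456.9$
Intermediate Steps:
$N = -129$ ($N = 6 - 3 \cdot 45 = 6 - 135 = -129$)
$G = \frac{384}{7}$ ($G = \frac{\left(-23 - 1\right) \left(-16\right)}{7} = \frac{\left(-24\right) \left(-16\right)}{7} = \frac{1}{7} \cdot 384 = \frac{384}{7} \approx 54.857$)
$\left(2531 + N\right) + G = \left(2531 - 129\right) + \frac{384}{7} = 2402 + \frac{384}{7} = \frac{17198}{7}$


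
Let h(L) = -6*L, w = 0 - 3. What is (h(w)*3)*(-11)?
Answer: -594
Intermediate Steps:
w = -3
(h(w)*3)*(-11) = (-6*(-3)*3)*(-11) = (18*3)*(-11) = 54*(-11) = -594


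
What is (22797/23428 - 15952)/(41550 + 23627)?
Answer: -373700659/1526966756 ≈ -0.24473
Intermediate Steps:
(22797/23428 - 15952)/(41550 + 23627) = (22797*(1/23428) - 15952)/65177 = (22797/23428 - 15952)*(1/65177) = -373700659/23428*1/65177 = -373700659/1526966756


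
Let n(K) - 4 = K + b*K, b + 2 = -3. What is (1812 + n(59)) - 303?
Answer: 1277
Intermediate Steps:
b = -5 (b = -2 - 3 = -5)
n(K) = 4 - 4*K (n(K) = 4 + (K - 5*K) = 4 - 4*K)
(1812 + n(59)) - 303 = (1812 + (4 - 4*59)) - 303 = (1812 + (4 - 236)) - 303 = (1812 - 232) - 303 = 1580 - 303 = 1277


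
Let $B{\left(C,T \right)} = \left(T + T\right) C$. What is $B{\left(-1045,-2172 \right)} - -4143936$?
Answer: $8683416$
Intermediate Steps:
$B{\left(C,T \right)} = 2 C T$ ($B{\left(C,T \right)} = 2 T C = 2 C T$)
$B{\left(-1045,-2172 \right)} - -4143936 = 2 \left(-1045\right) \left(-2172\right) - -4143936 = 4539480 + 4143936 = 8683416$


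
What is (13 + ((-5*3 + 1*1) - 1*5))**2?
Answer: 36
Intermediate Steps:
(13 + ((-5*3 + 1*1) - 1*5))**2 = (13 + ((-15 + 1) - 5))**2 = (13 + (-14 - 5))**2 = (13 - 19)**2 = (-6)**2 = 36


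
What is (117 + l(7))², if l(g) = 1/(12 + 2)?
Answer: 2686321/196 ≈ 13706.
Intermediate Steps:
l(g) = 1/14
(117 + l(7))² = (117 + 1/14)² = (1639/14)² = 2686321/196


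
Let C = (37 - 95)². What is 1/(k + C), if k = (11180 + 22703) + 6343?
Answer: 1/43590 ≈ 2.2941e-5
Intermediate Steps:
C = 3364 (C = (-58)² = 3364)
k = 40226 (k = 33883 + 6343 = 40226)
1/(k + C) = 1/(40226 + 3364) = 1/43590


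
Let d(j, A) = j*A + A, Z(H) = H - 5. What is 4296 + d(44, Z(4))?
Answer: 4251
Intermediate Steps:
Z(H) = -5 + H
d(j, A) = A + A*j (d(j, A) = A*j + A = A + A*j)
4296 + d(44, Z(4)) = 4296 + (-5 + 4)*(1 + 44) = 4296 - 1*45 = 4296 - 45 = 4251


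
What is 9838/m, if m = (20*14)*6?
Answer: 4919/840 ≈ 5.8559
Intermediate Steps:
m = 1680 (m = 280*6 = 1680)
9838/m = 9838/1680 = 9838*(1/1680) = 4919/840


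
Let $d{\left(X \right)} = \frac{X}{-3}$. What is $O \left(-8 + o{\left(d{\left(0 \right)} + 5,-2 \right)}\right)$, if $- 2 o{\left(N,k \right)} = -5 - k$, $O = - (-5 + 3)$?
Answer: $-13$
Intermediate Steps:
$d{\left(X \right)} = - \frac{X}{3}$ ($d{\left(X \right)} = X \left(- \frac{1}{3}\right) = - \frac{X}{3}$)
$O = 2$ ($O = \left(-1\right) \left(-2\right) = 2$)
$o{\left(N,k \right)} = \frac{5}{2} + \frac{k}{2}$ ($o{\left(N,k \right)} = - \frac{-5 - k}{2} = \frac{5}{2} + \frac{k}{2}$)
$O \left(-8 + o{\left(d{\left(0 \right)} + 5,-2 \right)}\right) = 2 \left(-8 + \left(\frac{5}{2} + \frac{1}{2} \left(-2\right)\right)\right) = 2 \left(-8 + \left(\frac{5}{2} - 1\right)\right) = 2 \left(-8 + \frac{3}{2}\right) = 2 \left(- \frac{13}{2}\right) = -13$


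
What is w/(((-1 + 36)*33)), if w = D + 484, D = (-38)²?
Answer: 1928/1155 ≈ 1.6693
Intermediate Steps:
D = 1444
w = 1928 (w = 1444 + 484 = 1928)
w/(((-1 + 36)*33)) = 1928/(((-1 + 36)*33)) = 1928/((35*33)) = 1928/1155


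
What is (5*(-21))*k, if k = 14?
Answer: -1470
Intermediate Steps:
(5*(-21))*k = (5*(-21))*14 = -105*14 = -1470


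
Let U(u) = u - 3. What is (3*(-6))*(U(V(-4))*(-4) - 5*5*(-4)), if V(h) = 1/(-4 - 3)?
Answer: -14184/7 ≈ -2026.3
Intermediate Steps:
V(h) = -1/7 (V(h) = 1/(-7) = -1/7)
U(u) = -3 + u
(3*(-6))*(U(V(-4))*(-4) - 5*5*(-4)) = (3*(-6))*((-3 - 1/7)*(-4) - 5*5*(-4)) = -18*(-22/7*(-4) - 25*(-4)) = -18*(88/7 + 100) = -18*788/7 = -14184/7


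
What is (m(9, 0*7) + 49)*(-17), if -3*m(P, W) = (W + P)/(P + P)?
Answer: -4981/6 ≈ -830.17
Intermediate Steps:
m(P, W) = -(P + W)/(6*P) (m(P, W) = -(W + P)/(3*(P + P)) = -(P + W)/(3*(2*P)) = -(P + W)*1/(2*P)/3 = -(P + W)/(6*P))
(m(9, 0*7) + 49)*(-17) = ((⅙)*(-1*9 - 0*7)/9 + 49)*(-17) = ((⅙)*(⅑)*(-9 - 1*0) + 49)*(-17) = ((⅙)*(⅑)*(-9 + 0) + 49)*(-17) = ((⅙)*(⅑)*(-9) + 49)*(-17) = (-⅙ + 49)*(-17) = (293/6)*(-17) = -4981/6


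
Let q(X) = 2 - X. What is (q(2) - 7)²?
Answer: 49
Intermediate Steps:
(q(2) - 7)² = ((2 - 1*2) - 7)² = ((2 - 2) - 7)² = (0 - 7)² = (-7)² = 49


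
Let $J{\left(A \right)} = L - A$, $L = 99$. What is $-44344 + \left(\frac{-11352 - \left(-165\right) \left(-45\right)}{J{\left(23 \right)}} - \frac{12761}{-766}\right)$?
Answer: $- \frac{1297471825}{29108} \approx -44574.0$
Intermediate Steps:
$J{\left(A \right)} = 99 - A$
$-44344 + \left(\frac{-11352 - \left(-165\right) \left(-45\right)}{J{\left(23 \right)}} - \frac{12761}{-766}\right) = -44344 + \left(\frac{-11352 - \left(-165\right) \left(-45\right)}{99 - 23} - \frac{12761}{-766}\right) = -44344 + \left(\frac{-11352 - 7425}{99 - 23} - - \frac{12761}{766}\right) = -44344 + \left(\frac{-11352 - 7425}{76} + \frac{12761}{766}\right) = -44344 + \left(\left(-18777\right) \frac{1}{76} + \frac{12761}{766}\right) = -44344 + \left(- \frac{18777}{76} + \frac{12761}{766}\right) = -44344 - \frac{6706673}{29108} = - \frac{1297471825}{29108}$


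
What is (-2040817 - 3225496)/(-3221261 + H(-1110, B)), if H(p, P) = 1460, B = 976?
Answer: 405101/247677 ≈ 1.6356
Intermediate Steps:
(-2040817 - 3225496)/(-3221261 + H(-1110, B)) = (-2040817 - 3225496)/(-3221261 + 1460) = -5266313/(-3219801) = -5266313*(-1/3219801) = 405101/247677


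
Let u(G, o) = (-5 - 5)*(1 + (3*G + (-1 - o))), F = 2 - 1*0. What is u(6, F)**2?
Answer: 25600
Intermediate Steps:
F = 2 (F = 2 + 0 = 2)
u(G, o) = -30*G + 10*o (u(G, o) = -10*(1 + (-1 - o + 3*G)) = -10*(-o + 3*G) = -30*G + 10*o)
u(6, F)**2 = (-30*6 + 10*2)**2 = (-180 + 20)**2 = (-160)**2 = 25600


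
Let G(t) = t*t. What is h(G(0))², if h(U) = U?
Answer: 0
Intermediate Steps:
G(t) = t²
h(G(0))² = (0²)² = 0² = 0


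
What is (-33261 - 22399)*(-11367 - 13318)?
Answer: 1373967100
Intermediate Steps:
(-33261 - 22399)*(-11367 - 13318) = -55660*(-24685) = 1373967100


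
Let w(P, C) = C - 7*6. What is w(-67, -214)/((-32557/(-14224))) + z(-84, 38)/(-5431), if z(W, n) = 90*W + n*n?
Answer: -2796717236/25259581 ≈ -110.72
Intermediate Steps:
w(P, C) = -42 + C (w(P, C) = C - 42 = -42 + C)
z(W, n) = n² + 90*W (z(W, n) = 90*W + n² = n² + 90*W)
w(-67, -214)/((-32557/(-14224))) + z(-84, 38)/(-5431) = (-42 - 214)/((-32557/(-14224))) + (38² + 90*(-84))/(-5431) = -256/((-32557*(-1/14224))) + (1444 - 7560)*(-1/5431) = -256/4651/2032 - 6116*(-1/5431) = -256*2032/4651 + 6116/5431 = -520192/4651 + 6116/5431 = -2796717236/25259581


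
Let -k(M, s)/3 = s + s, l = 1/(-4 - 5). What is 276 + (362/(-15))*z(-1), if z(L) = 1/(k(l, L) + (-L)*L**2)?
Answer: 28618/105 ≈ 272.55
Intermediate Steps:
l = -1/9 (l = 1/(-9) = -1/9 ≈ -0.11111)
k(M, s) = -6*s (k(M, s) = -3*(s + s) = -6*s)
z(L) = 1/(-L**3 - 6*L) (z(L) = 1/(-6*L + (-L)*L**2) = 1/(-6*L - L**3) = 1/(-L**3 - 6*L))
276 + (362/(-15))*z(-1) = 276 + (362/(-15))*(-1/(-1*(6 + (-1)**2))) = 276 + (362*(-1/15))*(-1*(-1)/(6 + 1)) = 276 - (-362)*(-1)/(15*7) = 276 - 362/15*1/7 = 276 - 362/105 = 28618/105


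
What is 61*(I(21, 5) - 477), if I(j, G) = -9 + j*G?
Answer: -23241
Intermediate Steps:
I(j, G) = -9 + G*j
61*(I(21, 5) - 477) = 61*((-9 + 5*21) - 477) = 61*((-9 + 105) - 477) = 61*(96 - 477) = 61*(-381) = -23241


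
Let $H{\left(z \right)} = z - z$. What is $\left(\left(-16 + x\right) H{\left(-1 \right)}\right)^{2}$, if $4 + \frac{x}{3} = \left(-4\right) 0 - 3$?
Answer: $0$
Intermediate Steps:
$H{\left(z \right)} = 0$
$x = -21$ ($x = -12 + 3 \left(\left(-4\right) 0 - 3\right) = -12 + 3 \left(0 - 3\right) = -12 + 3 \left(-3\right) = -12 - 9 = -21$)
$\left(\left(-16 + x\right) H{\left(-1 \right)}\right)^{2} = \left(\left(-16 - 21\right) 0\right)^{2} = \left(\left(-37\right) 0\right)^{2} = 0^{2} = 0$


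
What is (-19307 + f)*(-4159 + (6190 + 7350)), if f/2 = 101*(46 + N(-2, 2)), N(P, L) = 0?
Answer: -93950715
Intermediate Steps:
f = 9292 (f = 2*(101*(46 + 0)) = 2*(101*46) = 2*4646 = 9292)
(-19307 + f)*(-4159 + (6190 + 7350)) = (-19307 + 9292)*(-4159 + (6190 + 7350)) = -10015*(-4159 + 13540) = -10015*9381 = -93950715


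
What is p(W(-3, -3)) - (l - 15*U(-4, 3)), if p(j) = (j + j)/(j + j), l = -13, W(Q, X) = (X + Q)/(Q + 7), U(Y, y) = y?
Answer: 59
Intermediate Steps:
W(Q, X) = (Q + X)/(7 + Q)
p(j) = 1 (p(j) = (2*j)/((2*j)) = (2*j)*(1/(2*j)) = 1)
p(W(-3, -3)) - (l - 15*U(-4, 3)) = 1 - (-13 - 15*3) = 1 - (-13 - 45) = 1 - 1*(-58) = 1 + 58 = 59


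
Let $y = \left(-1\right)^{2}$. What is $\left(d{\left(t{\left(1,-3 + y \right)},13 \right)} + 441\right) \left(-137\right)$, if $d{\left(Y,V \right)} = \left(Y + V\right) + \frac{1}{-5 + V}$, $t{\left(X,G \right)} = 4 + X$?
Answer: $- \frac{503201}{8} \approx -62900.0$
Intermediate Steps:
$y = 1$
$d{\left(Y,V \right)} = V + Y + \frac{1}{-5 + V}$ ($d{\left(Y,V \right)} = \left(V + Y\right) + \frac{1}{-5 + V} = V + Y + \frac{1}{-5 + V}$)
$\left(d{\left(t{\left(1,-3 + y \right)},13 \right)} + 441\right) \left(-137\right) = \left(\frac{1 + 13^{2} - 65 - 5 \left(4 + 1\right) + 13 \left(4 + 1\right)}{-5 + 13} + 441\right) \left(-137\right) = \left(\frac{1 + 169 - 65 - 25 + 13 \cdot 5}{8} + 441\right) \left(-137\right) = \left(\frac{1 + 169 - 65 - 25 + 65}{8} + 441\right) \left(-137\right) = \left(\frac{1}{8} \cdot 145 + 441\right) \left(-137\right) = \left(\frac{145}{8} + 441\right) \left(-137\right) = \frac{3673}{8} \left(-137\right) = - \frac{503201}{8}$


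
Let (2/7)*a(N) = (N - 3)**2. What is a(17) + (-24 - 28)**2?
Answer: 3390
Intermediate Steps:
a(N) = 7*(-3 + N)**2/2 (a(N) = 7*(N - 3)**2/2 = 7*(-3 + N)**2/2)
a(17) + (-24 - 28)**2 = 7*(-3 + 17)**2/2 + (-24 - 28)**2 = (7/2)*14**2 + (-52)**2 = (7/2)*196 + 2704 = 686 + 2704 = 3390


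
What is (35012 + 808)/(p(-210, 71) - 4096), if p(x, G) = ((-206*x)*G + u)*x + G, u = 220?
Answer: -7164/129011365 ≈ -5.5530e-5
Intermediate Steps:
p(x, G) = G + x*(220 - 206*G*x) (p(x, G) = ((-206*x)*G + 220)*x + G = (-206*G*x + 220)*x + G = (220 - 206*G*x)*x + G = x*(220 - 206*G*x) + G = G + x*(220 - 206*G*x))
(35012 + 808)/(p(-210, 71) - 4096) = (35012 + 808)/((71 + 220*(-210) - 206*71*(-210)**2) - 4096) = 35820/((71 - 46200 - 206*71*44100) - 4096) = 35820/((71 - 46200 - 645006600) - 4096) = 35820/(-645052729 - 4096) = 35820/(-645056825) = 35820*(-1/645056825) = -7164/129011365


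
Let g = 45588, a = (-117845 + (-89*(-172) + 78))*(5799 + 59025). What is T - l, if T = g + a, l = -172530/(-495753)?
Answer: -1097556924591138/165251 ≈ -6.6418e+9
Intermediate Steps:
a = -6641802216 (a = (-117845 + (15308 + 78))*64824 = (-117845 + 15386)*64824 = -102459*64824 = -6641802216)
l = 57510/165251 (l = -172530*(-1/495753) = 57510/165251 ≈ 0.34802)
T = -6641756628 (T = 45588 - 6641802216 = -6641756628)
T - l = -6641756628 - 1*57510/165251 = -6641756628 - 57510/165251 = -1097556924591138/165251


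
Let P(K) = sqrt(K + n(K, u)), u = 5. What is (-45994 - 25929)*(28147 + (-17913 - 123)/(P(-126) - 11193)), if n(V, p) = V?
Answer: -4026040140860495/1988627 - 864802152*I*sqrt(7)/13920389 ≈ -2.0245e+9 - 164.37*I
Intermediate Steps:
P(K) = sqrt(2)*sqrt(K) (P(K) = sqrt(K + K) = sqrt(2*K) = sqrt(2)*sqrt(K))
(-45994 - 25929)*(28147 + (-17913 - 123)/(P(-126) - 11193)) = (-45994 - 25929)*(28147 + (-17913 - 123)/(sqrt(2)*sqrt(-126) - 11193)) = -71923*(28147 - 18036/(sqrt(2)*(3*I*sqrt(14)) - 11193)) = -71923*(28147 - 18036/(6*I*sqrt(7) - 11193)) = -71923*(28147 - 18036/(-11193 + 6*I*sqrt(7))) = -2024416681 + 1297203228/(-11193 + 6*I*sqrt(7))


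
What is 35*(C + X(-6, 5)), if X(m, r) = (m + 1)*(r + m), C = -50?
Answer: -1575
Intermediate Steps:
X(m, r) = (1 + m)*(m + r)
35*(C + X(-6, 5)) = 35*(-50 + (-6 + 5 + (-6)² - 6*5)) = 35*(-50 + (-6 + 5 + 36 - 30)) = 35*(-50 + 5) = 35*(-45) = -1575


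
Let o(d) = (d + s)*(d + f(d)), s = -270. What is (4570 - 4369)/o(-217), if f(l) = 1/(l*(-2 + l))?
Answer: 9552123/5022182630 ≈ 0.0019020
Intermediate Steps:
f(l) = 1/(l*(-2 + l))
o(d) = (-270 + d)*(d + 1/(d*(-2 + d))) (o(d) = (d - 270)*(d + 1/(d*(-2 + d))) = (-270 + d)*(d + 1/(d*(-2 + d))))
(4570 - 4369)/o(-217) = (4570 - 4369)/(((-270 - 217 + (-217)⁴ - 272*(-217)³ + 540*(-217)²)/((-217)*(-2 - 217)))) = 201/((-1/217*(-270 - 217 + 2217373921 - 272*(-10218313) + 540*47089)/(-219))) = 201/((-1/217*(-1/219)*(-270 - 217 + 2217373921 + 2779381136 + 25428060))) = 201/((-1/217*(-1/219)*5022182630)) = 201/(5022182630/47523) = 201*(47523/5022182630) = 9552123/5022182630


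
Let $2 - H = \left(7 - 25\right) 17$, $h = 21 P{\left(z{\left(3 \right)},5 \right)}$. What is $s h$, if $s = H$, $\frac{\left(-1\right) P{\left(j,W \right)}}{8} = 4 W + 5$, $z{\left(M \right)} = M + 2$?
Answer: $-1293600$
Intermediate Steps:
$z{\left(M \right)} = 2 + M$
$P{\left(j,W \right)} = -40 - 32 W$ ($P{\left(j,W \right)} = - 8 \left(4 W + 5\right) = - 8 \left(5 + 4 W\right) = -40 - 32 W$)
$h = -4200$ ($h = 21 \left(-40 - 160\right) = 21 \left(-200\right) = -4200$)
$H = 308$ ($H = 2 - \left(7 - 25\right) 17 = 2 - \left(-18\right) 17 = 2 - -306 = 2 + 306 = 308$)
$s = 308$
$s h = 308 \left(-4200\right) = -1293600$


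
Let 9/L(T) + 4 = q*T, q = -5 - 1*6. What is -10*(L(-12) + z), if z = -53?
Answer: 33875/64 ≈ 529.30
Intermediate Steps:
q = -11 (q = -5 - 6 = -11)
L(T) = 9/(-4 - 11*T)
-10*(L(-12) + z) = -10*(9/(-4 - 11*(-12)) - 53) = -10*(9/(-4 + 132) - 53) = -10*(9/128 - 53) = -10*(-6775/128) = 33875/64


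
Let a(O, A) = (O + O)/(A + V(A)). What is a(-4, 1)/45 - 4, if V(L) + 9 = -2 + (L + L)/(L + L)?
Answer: -1612/405 ≈ -3.9802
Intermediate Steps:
V(L) = -10 (V(L) = -9 + (-2 + (L + L)/(L + L)) = -9 + (-2 + (2*L)/((2*L))) = -9 + (-2 + (2*L)*(1/(2*L))) = -9 + (-2 + 1) = -9 - 1 = -10)
a(O, A) = 2*O/(-10 + A) (a(O, A) = (O + O)/(A - 10) = (2*O)/(-10 + A) = 2*O/(-10 + A))
a(-4, 1)/45 - 4 = (2*(-4)/(-10 + 1))/45 - 4 = (2*(-4)/(-9))/45 - 4 = (2*(-4)*(-1/9))/45 - 4 = (1/45)*(8/9) - 4 = 8/405 - 4 = -1612/405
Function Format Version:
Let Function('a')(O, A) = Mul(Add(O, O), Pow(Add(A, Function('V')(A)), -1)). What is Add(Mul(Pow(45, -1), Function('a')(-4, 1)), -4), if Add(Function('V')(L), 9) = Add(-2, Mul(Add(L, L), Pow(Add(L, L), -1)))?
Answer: Rational(-1612, 405) ≈ -3.9802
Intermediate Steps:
Function('V')(L) = -10 (Function('V')(L) = Add(-9, Add(-2, Mul(Add(L, L), Pow(Add(L, L), -1)))) = Add(-9, Add(-2, Mul(Mul(2, L), Pow(Mul(2, L), -1)))) = Add(-9, Add(-2, Mul(Mul(2, L), Mul(Rational(1, 2), Pow(L, -1))))) = Add(-9, Add(-2, 1)) = Add(-9, -1) = -10)
Function('a')(O, A) = Mul(2, O, Pow(Add(-10, A), -1)) (Function('a')(O, A) = Mul(Add(O, O), Pow(Add(A, -10), -1)) = Mul(Mul(2, O), Pow(Add(-10, A), -1)) = Mul(2, O, Pow(Add(-10, A), -1)))
Add(Mul(Pow(45, -1), Function('a')(-4, 1)), -4) = Add(Mul(Pow(45, -1), Mul(2, -4, Pow(Add(-10, 1), -1))), -4) = Add(Mul(Rational(1, 45), Mul(2, -4, Pow(-9, -1))), -4) = Add(Mul(Rational(1, 45), Mul(2, -4, Rational(-1, 9))), -4) = Add(Mul(Rational(1, 45), Rational(8, 9)), -4) = Add(Rational(8, 405), -4) = Rational(-1612, 405)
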